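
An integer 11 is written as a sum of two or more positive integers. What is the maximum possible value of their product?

54

Let m[k] be the best product for length k (with at least one cut). For each first piece i, the rest contributes max(k−i, m[k−i]).
m[2] = 1·max(1,0) = 1·1 = 1
m[3] = 1·max(2,1) = 1·2 = 2
m[4] = 2·max(2,1) = 2·2 = 4
m[5] = 2·max(3,2) = 2·3 = 6
m[6] = 3·max(3,2) = 3·3 = 9
m[7] = 2·max(5,6) = 2·6 = 12
m[8] = 2·max(6,9) = 2·9 = 18
m[9] = 3·max(6,9) = 3·9 = 27
m[10] = 2·max(8,18) = 2·18 = 36
m[11] = 2·max(9,27) = 2·27 = 54
One optimal split: 3 + 3 + 3 + 2; product 3·3·3·2 = 54.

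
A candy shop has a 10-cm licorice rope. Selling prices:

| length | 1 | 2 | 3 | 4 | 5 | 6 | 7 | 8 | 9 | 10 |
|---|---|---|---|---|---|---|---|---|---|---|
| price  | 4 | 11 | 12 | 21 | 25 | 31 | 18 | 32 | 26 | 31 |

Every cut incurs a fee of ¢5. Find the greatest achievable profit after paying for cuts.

Let net[k] be the best obtainable value from length k. For each k, try every first piece i and keep the best of price[i] + net[k−i] minus the 5 cut fee when i<k.
net[1] = 4
net[2] = max(4+4-5, 11+0) = 11
net[3] = max(4+11-5, 11+4-5, 12+0) = 12
net[4] = max(4+12-5, 11+11-5, 12+4-5, 21+0) = 21
net[5] = max(4+21-5, 11+12-5, 12+11-5, 21+4-5, 25+0) = 25
net[6] = max(4+25-5, 11+21-5, 12+12-5, 21+11-5, 25+4-5, 31+0) = 31
net[7] = max(4+31-5, 11+25-5, 12+21-5, …, 31+4-5, 18+0) = 31
net[8] = max(4+31-5, 11+31-5, 12+25-5, …, 18+4-5, 32+0) = 37
net[9] = max(4+37-5, 11+31-5, 12+31-5, …, 32+4-5, 26+0) = 41
net[10] = max(4+41-5, 11+37-5, 12+31-5, …, 26+4-5, 31+0) = 47
One optimal plan: pieces 6 + 4 (1 cut) → ¢52 − ¢5 = ¢47.

47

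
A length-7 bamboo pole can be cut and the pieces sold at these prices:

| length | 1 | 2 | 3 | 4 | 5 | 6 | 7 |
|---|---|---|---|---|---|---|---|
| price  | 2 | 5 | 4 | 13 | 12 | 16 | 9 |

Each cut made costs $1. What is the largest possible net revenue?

18

Build net[k] bottom-up: net[k] = max over allowed piece i of (p[i] + net[k−i]) − 1 per cut.
net[1] = 2
net[2] = max(2+2-1, 5+0) = 5
net[3] = max(2+5-1, 5+2-1, 4+0) = 6
net[4] = max(2+6-1, 5+5-1, 4+2-1, 13+0) = 13
net[5] = max(2+13-1, 5+6-1, 4+5-1, 13+2-1, 12+0) = 14
net[6] = max(2+14-1, 5+13-1, 4+6-1, 13+5-1, 12+2-1, 16+0) = 17
net[7] = max(2+17-1, 5+14-1, 4+13-1, …, 16+2-1, 9+0) = 18
One optimal plan: pieces 4 + 2 + 1 (2 cuts) → $20 − $2 = $18.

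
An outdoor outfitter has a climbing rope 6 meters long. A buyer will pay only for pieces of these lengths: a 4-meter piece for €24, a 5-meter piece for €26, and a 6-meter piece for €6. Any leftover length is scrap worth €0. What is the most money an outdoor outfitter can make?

26

Build r[k] bottom-up: r[k] = max over allowed piece i of (p[i] + r[k−i]).
r[1] = 0
r[2] = 0
r[3] = 0
r[4] = 24
r[5] = 26
r[6] = 26
One optimal cutting: pieces 5 with 1 meter of scrap → €26.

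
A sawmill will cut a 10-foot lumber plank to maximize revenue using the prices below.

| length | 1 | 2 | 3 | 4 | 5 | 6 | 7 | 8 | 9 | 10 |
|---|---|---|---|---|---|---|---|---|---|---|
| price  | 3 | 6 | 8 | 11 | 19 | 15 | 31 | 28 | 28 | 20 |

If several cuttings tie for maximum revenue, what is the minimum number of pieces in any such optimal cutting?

3

Let r[k] be the best obtainable value from length k. For each k, try every first piece i and keep the best of price[i] + r[k−i].
r[1] = 3
r[2] = 6  (first piece 1, then r[1]=3)
r[3] = 9  (first piece 1, then r[2]=6)
r[4] = 12  (first piece 1, then r[3]=9)
r[5] = 19
r[6] = 22  (first piece 1, then r[5]=19)
r[7] = 31
r[8] = 34  (first piece 1, then r[7]=31)
r[9] = 37  (first piece 1, then r[8]=34)
r[10] = 40  (first piece 1, then r[9]=37)
Maximum revenue is $40.
Now minimize piece count subject to staying optimal: for each k, pieces[k] = 1 + min over i with p[i]+r[k−i]=r[k] of pieces[k−i].
pieces[7] = 1
pieces[8] = 2
pieces[9] = 2
pieces[10] = 3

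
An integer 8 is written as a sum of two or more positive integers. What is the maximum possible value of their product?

18

Let prod[k] be the best product for length k (with at least one cut). For each first piece i, the rest contributes max(k−i, prod[k−i]).
prod[2] = 1×max(1,0) = 1×1 = 1
prod[3] = max(1×2, 2×1) = 2
prod[4] = max(1×3, 2×2, 3×1) = 4
prod[5] = max(1×4, 2×3, 3×2, 4×1) = 6
prod[6] = max(1×6, 2×4, 3×3, 4×2, 5×1) = 9
prod[7] = max(1×9, 2×6, 3×4, 4×3, 5×2, 6×1) = 12
prod[8] = max(1×12, 2×9, 3×6, …, 6×2, 7×1) = 18
One optimal split: 3 + 3 + 2; product 3×3×2 = 18.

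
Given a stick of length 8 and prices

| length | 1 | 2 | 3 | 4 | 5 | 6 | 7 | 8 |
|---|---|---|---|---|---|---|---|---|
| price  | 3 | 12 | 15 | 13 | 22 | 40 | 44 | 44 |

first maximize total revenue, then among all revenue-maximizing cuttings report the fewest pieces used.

Consider every possible first cut. r[k] is the best of p[i]+r[k−i] over all sellable i≤k.
r[1] = 3
r[2] = 12
r[3] = 15  (first piece 1, then r[2]=12)
r[4] = 24  (first piece 2, then r[2]=12)
r[5] = 27  (first piece 1, then r[4]=24)
r[6] = 40
r[7] = 44
r[8] = 52  (first piece 2, then r[6]=40)
Maximum revenue is $52.
Now minimize piece count subject to staying optimal: for each k, pieces[k] = 1 + min over i with p[i]+r[k−i]=r[k] of pieces[k−i].
pieces[5] = 2
pieces[6] = 1
pieces[7] = 1
pieces[8] = 2

2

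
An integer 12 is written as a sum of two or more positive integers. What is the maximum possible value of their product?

Fill m[k] for k=2..12: at each k try every first piece i and multiply by the better of (k−i) uncut or m[k−i].
m[2] = 1·max(1,0) = 1·1 = 1
m[3] = 1·max(2,1) = 1·2 = 2
m[4] = 2·max(2,1) = 2·2 = 4
m[5] = 2·max(3,2) = 2·3 = 6
m[6] = 3·max(3,2) = 3·3 = 9
m[7] = 2·max(5,6) = 2·6 = 12
m[8] = 2·max(6,9) = 2·9 = 18
m[9] = 3·max(6,9) = 3·9 = 27
m[10] = 2·max(8,18) = 2·18 = 36
m[11] = 2·max(9,27) = 2·27 = 54
m[12] = 3·max(9,27) = 3·27 = 81
One optimal split: 3 + 3 + 3 + 3; product 3·3·3·3 = 81.

81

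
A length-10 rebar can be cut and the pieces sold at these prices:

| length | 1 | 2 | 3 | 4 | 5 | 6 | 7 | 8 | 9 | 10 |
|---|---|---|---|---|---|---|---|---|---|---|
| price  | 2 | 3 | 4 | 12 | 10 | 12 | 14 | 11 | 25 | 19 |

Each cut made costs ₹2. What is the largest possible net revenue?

25

Consider every possible first cut. net[k] is the best of p[i]+net[k−i] over all sellable i≤k, charging 2 whenever i<k.
net[1] = 2
net[2] = max(2+2-2, 3+0) = 3
net[3] = max(2+3-2, 3+2-2, 4+0) = 4
net[4] = max(2+4-2, 3+3-2, 4+2-2, 12+0) = 12
net[5] = max(2+12-2, 3+4-2, 4+3-2, 12+2-2, 10+0) = 12
net[6] = max(2+12-2, 3+12-2, 4+4-2, 12+3-2, 10+2-2, 12+0) = 13
net[7] = max(2+13-2, 3+12-2, 4+12-2, …, 12+2-2, 14+0) = 14
net[8] = max(2+14-2, 3+13-2, 4+12-2, …, 14+2-2, 11+0) = 22
net[9] = max(2+22-2, 3+14-2, 4+13-2, …, 11+2-2, 25+0) = 25
net[10] = max(2+25-2, 3+22-2, 4+14-2, …, 25+2-2, 19+0) = 25
One optimal plan: pieces 9 + 1 (1 cut) → ₹27 − ₹2 = ₹25.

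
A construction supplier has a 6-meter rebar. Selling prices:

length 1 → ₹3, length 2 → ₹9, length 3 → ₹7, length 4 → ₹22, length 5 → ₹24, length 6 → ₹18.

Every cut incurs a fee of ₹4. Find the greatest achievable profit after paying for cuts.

Let net[k] be the best obtainable value from length k. For each k, try every first piece i and keep the best of price[i] + net[k−i] minus the 4 cut fee when i<k.
net[1] = 3
net[2] = max(3+3-4, 9+0) = 9
net[3] = max(3+9-4, 9+3-4, 7+0) = 8
net[4] = max(3+8-4, 9+9-4, 7+3-4, 22+0) = 22
net[5] = max(3+22-4, 9+8-4, 7+9-4, 22+3-4, 24+0) = 24
net[6] = max(3+24-4, 9+22-4, 7+8-4, 22+9-4, 24+3-4, 18+0) = 27
One optimal plan: pieces 4 + 2 (1 cut) → ₹31 − ₹4 = ₹27.

27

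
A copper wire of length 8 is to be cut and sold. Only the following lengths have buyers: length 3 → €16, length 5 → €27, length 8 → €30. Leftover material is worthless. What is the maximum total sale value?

43

Build f[k] bottom-up: f[k] = max over allowed piece i of (p[i] + f[k−i]).
f[1] = 0
f[2] = 0
f[3] = 16
f[4] = 16
f[5] = 27
f[6] = 32  (first piece 3, then f[3]=16)
f[7] = 32
f[8] = 43  (first piece 3, then f[5]=27)
One optimal cutting: 5 + 3 → €43.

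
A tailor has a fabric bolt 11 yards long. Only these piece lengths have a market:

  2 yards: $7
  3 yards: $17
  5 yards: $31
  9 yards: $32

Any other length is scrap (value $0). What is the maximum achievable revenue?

Consider every possible first cut. best[k] is the best of p[i]+best[k−i] over all sellable i≤k.
best[1] = 0
best[2] = 7
best[3] = 17
best[4] = 17
best[5] = 31
best[6] = 34  (first piece 3, then best[3]=17)
best[7] = 38  (first piece 2, then best[5]=31)
best[8] = 48  (first piece 3, then best[5]=31)
best[9] = 51  (first piece 3, then best[6]=34)
best[10] = 62  (first piece 5, then best[5]=31)
best[11] = 65  (first piece 3, then best[8]=48)
One optimal cutting: 5 + 3 + 3 → $65.

65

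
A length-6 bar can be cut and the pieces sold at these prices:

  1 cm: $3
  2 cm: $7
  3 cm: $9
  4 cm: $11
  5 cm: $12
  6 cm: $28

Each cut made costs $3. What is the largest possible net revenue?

28

Consider every possible first cut. net[k] is the best of p[i]+net[k−i] over all sellable i≤k, charging 3 whenever i<k.
net[1] = 3
net[2] = 7
net[3] = 9
net[4] = 11  (first piece 2, then net[2]=7)
net[5] = 13  (first piece 2, then net[3]=9)
net[6] = 28
Best is to make no cuts and sell whole for $28.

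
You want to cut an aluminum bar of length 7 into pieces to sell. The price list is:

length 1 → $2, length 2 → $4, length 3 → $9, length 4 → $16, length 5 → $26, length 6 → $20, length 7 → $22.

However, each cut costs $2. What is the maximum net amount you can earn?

Build r[k] bottom-up: r[k] = max over allowed piece i of (p[i] + r[k−i]) − 2 per cut.
r[1] = 2
r[2] = 4
r[3] = 9
r[4] = 16
r[5] = 26
r[6] = 26  (first piece 1, then r[5]=26)
r[7] = 28  (first piece 2, then r[5]=26)
One optimal plan: pieces 5 + 2 (1 cut) → $30 − $2 = $28.

28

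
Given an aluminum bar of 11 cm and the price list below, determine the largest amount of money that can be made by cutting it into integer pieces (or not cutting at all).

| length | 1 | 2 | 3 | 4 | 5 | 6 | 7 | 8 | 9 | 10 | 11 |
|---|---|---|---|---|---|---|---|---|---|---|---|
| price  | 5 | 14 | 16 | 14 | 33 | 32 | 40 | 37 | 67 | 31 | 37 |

81

Consider every possible first cut. r[k] is the best of p[i]+r[k−i] over all sellable i≤k.
r[1] = 5
r[2] = 14
r[3] = 19  (first piece 1, then r[2]=14)
r[4] = 28  (first piece 2, then r[2]=14)
r[5] = 33  (first piece 1, then r[4]=28)
r[6] = 42  (first piece 2, then r[4]=28)
r[7] = 47  (first piece 1, then r[6]=42)
r[8] = 56  (first piece 2, then r[6]=42)
r[9] = 67
r[10] = 72  (first piece 1, then r[9]=67)
r[11] = 81  (first piece 2, then r[9]=67)
One optimal cutting: 9 + 2 → $67 + $14 = $81.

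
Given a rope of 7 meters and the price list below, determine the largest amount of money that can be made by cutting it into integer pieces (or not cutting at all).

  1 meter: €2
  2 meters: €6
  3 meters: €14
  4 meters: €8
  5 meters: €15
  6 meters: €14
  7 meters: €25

Consider every possible first cut. v[k] is the best of p[i]+v[k−i] over all sellable i≤k.
v[1] = 2
v[2] = 6
v[3] = 14
v[4] = 16  (first piece 1, then v[3]=14)
v[5] = 20  (first piece 2, then v[3]=14)
v[6] = 28  (first piece 3, then v[3]=14)
v[7] = 30  (first piece 1, then v[6]=28)
One optimal cutting: 3 + 3 + 1 → €14 + €14 + €2 = €30.

30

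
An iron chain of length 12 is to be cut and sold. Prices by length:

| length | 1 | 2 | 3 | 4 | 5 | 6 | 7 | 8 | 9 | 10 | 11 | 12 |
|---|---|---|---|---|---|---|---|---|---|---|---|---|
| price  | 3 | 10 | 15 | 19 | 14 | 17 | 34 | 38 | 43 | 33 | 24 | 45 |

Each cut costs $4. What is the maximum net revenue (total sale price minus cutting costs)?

Let r[k] be the best obtainable value from length k. For each k, try every first piece i and keep the best of price[i] + r[k−i] minus the 4 cut fee when i<k.
r[1] = 3
r[2] = 10
r[3] = 15
r[4] = 19
r[5] = 21  (first piece 2, then r[3]=15)
r[6] = 26  (first piece 3, then r[3]=15)
r[7] = 34
r[8] = 38
r[9] = 43
r[10] = 45  (first piece 3, then r[7]=34)
r[11] = 49  (first piece 2, then r[9]=43)
r[12] = 54  (first piece 3, then r[9]=43)
One optimal plan: pieces 9 + 3 (1 cut) → $58 − $4 = $54.

54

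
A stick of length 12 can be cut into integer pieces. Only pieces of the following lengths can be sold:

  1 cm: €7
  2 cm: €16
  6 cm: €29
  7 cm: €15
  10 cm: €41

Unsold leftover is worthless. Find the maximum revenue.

96

Consider every possible first cut. best[k] is the best of p[i]+best[k−i] over all sellable i≤k.
best[1] = 7
best[2] = 16
best[3] = 23  (first piece 1, then best[2]=16)
best[4] = 32  (first piece 2, then best[2]=16)
best[5] = 39  (first piece 1, then best[4]=32)
best[6] = 48  (first piece 2, then best[4]=32)
best[7] = 55  (first piece 1, then best[6]=48)
best[8] = 64  (first piece 2, then best[6]=48)
best[9] = 71  (first piece 1, then best[8]=64)
best[10] = 80  (first piece 2, then best[8]=64)
best[11] = 87  (first piece 1, then best[10]=80)
best[12] = 96  (first piece 2, then best[10]=80)
One optimal cutting: 2 + 2 + 2 + 2 + 2 + 2 → €96.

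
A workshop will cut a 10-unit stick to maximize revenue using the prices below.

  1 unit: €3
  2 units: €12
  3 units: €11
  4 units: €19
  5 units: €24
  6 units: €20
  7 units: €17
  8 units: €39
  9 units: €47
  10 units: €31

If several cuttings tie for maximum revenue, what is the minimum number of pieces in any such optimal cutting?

Build r[k] bottom-up: r[k] = max over allowed piece i of (p[i] + r[k−i]).
r[1] = 3
r[2] = 12
r[3] = 15  (first piece 1, then r[2]=12)
r[4] = 24  (first piece 2, then r[2]=12)
r[5] = 27  (first piece 1, then r[4]=24)
r[6] = 36  (first piece 2, then r[4]=24)
r[7] = 39  (first piece 1, then r[6]=36)
r[8] = 48  (first piece 2, then r[6]=36)
r[9] = 51  (first piece 1, then r[8]=48)
r[10] = 60  (first piece 2, then r[8]=48)
Maximum revenue is €60.
Now minimize piece count subject to staying optimal: for each k, pieces[k] = 1 + min over i with p[i]+r[k−i]=r[k] of pieces[k−i].
pieces[7] = 4
pieces[8] = 4
pieces[9] = 5
pieces[10] = 5

5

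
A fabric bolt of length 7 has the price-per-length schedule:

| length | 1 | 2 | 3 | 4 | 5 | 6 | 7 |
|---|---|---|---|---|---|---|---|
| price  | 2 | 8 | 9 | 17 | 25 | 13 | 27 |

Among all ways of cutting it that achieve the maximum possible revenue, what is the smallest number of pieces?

2

Build r[k] bottom-up: r[k] = max over allowed piece i of (p[i] + r[k−i]).
r[1] = 2
r[2] = max(2+2, 8+0) = 8
r[3] = max(2+8, 8+2, 9+0) = 10
r[4] = max(2+10, 8+8, 9+2, 17+0) = 17
r[5] = max(2+17, 8+10, 9+8, 17+2, 25+0) = 25
r[6] = max(2+25, 8+17, 9+10, 17+8, 25+2, 13+0) = 27
r[7] = max(2+27, 8+25, 9+17, …, 13+2, 27+0) = 33
Maximum revenue is $33.
Now minimize piece count subject to staying optimal: for each k, pieces[k] = 1 + min over i with p[i]+r[k−i]=r[k] of pieces[k−i].
pieces[4] = 1
pieces[5] = 1
pieces[6] = 2
pieces[7] = 2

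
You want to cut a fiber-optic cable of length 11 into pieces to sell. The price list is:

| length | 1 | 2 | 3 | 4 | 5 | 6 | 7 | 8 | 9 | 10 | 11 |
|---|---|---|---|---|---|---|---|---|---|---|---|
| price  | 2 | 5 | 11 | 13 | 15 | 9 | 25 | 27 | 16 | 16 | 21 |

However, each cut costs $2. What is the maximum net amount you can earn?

Let net[k] be the best obtainable value from length k. For each k, try every first piece i and keep the best of price[i] + net[k−i] minus the 2 cut fee when i<k.
net[1] = 2
net[2] = max(2+2-2, 5+0) = 5
net[3] = max(2+5-2, 5+2-2, 11+0) = 11
net[4] = max(2+11-2, 5+5-2, 11+2-2, 13+0) = 13
net[5] = max(2+13-2, 5+11-2, 11+5-2, 13+2-2, 15+0) = 15
net[6] = max(2+15-2, 5+13-2, 11+11-2, 13+5-2, 15+2-2, 9+0) = 20
net[7] = max(2+20-2, 5+15-2, 11+13-2, …, 9+2-2, 25+0) = 25
net[8] = max(2+25-2, 5+20-2, 11+15-2, …, 25+2-2, 27+0) = 27
net[9] = max(2+27-2, 5+25-2, 11+20-2, …, 27+2-2, 16+0) = 29
net[10] = max(2+29-2, 5+27-2, 11+25-2, …, 16+2-2, 16+0) = 34
net[11] = max(2+34-2, 5+29-2, 11+27-2, …, 16+2-2, 21+0) = 36
One optimal plan: pieces 8 + 3 (1 cut) → $38 − $2 = $36.

36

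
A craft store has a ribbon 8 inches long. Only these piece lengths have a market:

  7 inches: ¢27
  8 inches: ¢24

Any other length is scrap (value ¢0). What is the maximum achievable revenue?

Consider every possible first cut. r[k] is the best of p[i]+r[k−i] over all sellable i≤k.
r[1] = 0
r[2] = 0
r[3] = 0
r[4] = 0
r[5] = 0
r[6] = 0
r[7] = 27
r[8] = max(27+0, 24+0) = 27
One optimal cutting: pieces 7 with 1 inch of scrap → ¢27.

27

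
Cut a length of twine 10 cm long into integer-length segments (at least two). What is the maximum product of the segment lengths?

36

Let m[k] be the best product for length k (with at least one cut). For each first piece i, the rest contributes max(k−i, m[k−i]).
m[2] = 1*max(1,0) = 1*1 = 1
m[3] = 1*max(2,1) = 1*2 = 2
m[4] = 2*max(2,1) = 2*2 = 4
m[5] = 2*max(3,2) = 2*3 = 6
m[6] = 3*max(3,2) = 3*3 = 9
m[7] = 2*max(5,6) = 2*6 = 12
m[8] = 2*max(6,9) = 2*9 = 18
m[9] = 3*max(6,9) = 3*9 = 27
m[10] = 2*max(8,18) = 2*18 = 36
One optimal split: 3 + 3 + 2 + 2; product 3*3*2*2 = 36.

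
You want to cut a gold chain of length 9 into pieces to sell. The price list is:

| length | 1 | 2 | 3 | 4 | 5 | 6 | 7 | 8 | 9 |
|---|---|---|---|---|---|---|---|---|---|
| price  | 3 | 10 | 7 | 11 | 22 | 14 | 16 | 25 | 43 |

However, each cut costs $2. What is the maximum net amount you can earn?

43

Let net[k] be the best obtainable value from length k. For each k, try every first piece i and keep the best of price[i] + net[k−i] minus the 2 cut fee when i<k.
net[1] = 3
net[2] = max(3+3-2, 10+0) = 10
net[3] = max(3+10-2, 10+3-2, 7+0) = 11
net[4] = max(3+11-2, 10+10-2, 7+3-2, 11+0) = 18
net[5] = max(3+18-2, 10+11-2, 7+10-2, 11+3-2, 22+0) = 22
net[6] = max(3+22-2, 10+18-2, 7+11-2, 11+10-2, 22+3-2, 14+0) = 26
net[7] = max(3+26-2, 10+22-2, 7+18-2, …, 14+3-2, 16+0) = 30
net[8] = max(3+30-2, 10+26-2, 7+22-2, …, 16+3-2, 25+0) = 34
net[9] = max(3+34-2, 10+30-2, 7+26-2, …, 25+3-2, 43+0) = 43
Best is to make no cuts and sell whole for $43.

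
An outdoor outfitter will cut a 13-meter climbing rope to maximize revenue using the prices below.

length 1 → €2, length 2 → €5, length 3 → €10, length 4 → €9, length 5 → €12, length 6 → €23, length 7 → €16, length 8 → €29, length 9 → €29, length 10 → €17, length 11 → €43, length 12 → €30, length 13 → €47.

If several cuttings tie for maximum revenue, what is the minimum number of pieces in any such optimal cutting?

2

Let r[k] be the best obtainable value from length k. For each k, try every first piece i and keep the best of price[i] + r[k−i].
r[1] = 2
r[2] = max(2+2, 5+0) = 5
r[3] = max(2+5, 5+2, 10+0) = 10
r[4] = max(2+10, 5+5, 10+2, 9+0) = 12
r[5] = max(2+12, 5+10, 10+5, 9+2, 12+0) = 15
r[6] = max(2+15, 5+12, 10+10, 9+5, 12+2, 23+0) = 23
r[7] = max(2+23, 5+15, 10+12, …, 23+2, 16+0) = 25
r[8] = max(2+25, 5+23, 10+15, …, 16+2, 29+0) = 29
r[9] = max(2+29, 5+25, 10+23, …, 29+2, 29+0) = 33
r[10] = max(2+33, 5+29, 10+25, …, 29+2, 17+0) = 35
r[11] = max(2+35, 5+33, 10+29, …, 17+2, 43+0) = 43
r[12] = max(2+43, 5+35, 10+33, …, 43+2, 30+0) = 46
r[13] = max(2+46, 5+43, 10+35, …, 30+2, 47+0) = 48
Maximum revenue is €48.
Now minimize piece count subject to staying optimal: for each k, pieces[k] = 1 + min over i with p[i]+r[k−i]=r[k] of pieces[k−i].
pieces[10] = 3
pieces[11] = 1
pieces[12] = 2
pieces[13] = 2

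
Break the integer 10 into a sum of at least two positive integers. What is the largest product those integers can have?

Fill f[k] for k=2..10: at each k try every first piece i and multiply by the better of (k−i) uncut or f[k−i].
Small cases: f[2]=1, f[3]=2, f[4]=4, f[5]=6.
f[6] = 3*max(3,2) = 3*3 = 9
f[7] = 2*max(5,6) = 2*6 = 12
f[8] = 2*max(6,9) = 2*9 = 18
f[9] = 3*max(6,9) = 3*9 = 27
f[10] = 2*max(8,18) = 2*18 = 36
One optimal split: 3 + 3 + 2 + 2; product 3*3*2*2 = 36.

36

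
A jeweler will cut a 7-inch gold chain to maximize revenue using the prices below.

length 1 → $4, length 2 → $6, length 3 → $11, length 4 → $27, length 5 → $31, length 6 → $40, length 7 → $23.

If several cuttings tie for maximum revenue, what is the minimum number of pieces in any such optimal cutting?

Let r[k] be the best obtainable value from length k. For each k, try every first piece i and keep the best of price[i] + r[k−i].
r[1] = 4
r[2] = 8  (first piece 1, then r[1]=4)
r[3] = 12  (first piece 1, then r[2]=8)
r[4] = 27
r[5] = 31  (first piece 1, then r[4]=27)
r[6] = 40
r[7] = 44  (first piece 1, then r[6]=40)
Maximum revenue is $44.
Now minimize piece count subject to staying optimal: for each k, pieces[k] = 1 + min over i with p[i]+r[k−i]=r[k] of pieces[k−i].
pieces[4] = 1
pieces[5] = 1
pieces[6] = 1
pieces[7] = 2

2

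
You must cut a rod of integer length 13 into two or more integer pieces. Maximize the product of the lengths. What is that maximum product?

108

Define g[k] = max over 1≤i<k of i · max(k−i, g[k−i]); the inner max lets the remainder stay uncut if that's better.
Small cases: g[2]=1, g[3]=2, g[4]=4, g[5]=6.
g[6] = max(1*6, 2*4, 3*3, 4*2, 5*1) = 9
g[7] = max(1*9, 2*6, 3*4, 4*3, 5*2, 6*1) = 12
g[8] = max(1*12, 2*9, 3*6, …, 6*2, 7*1) = 18
g[9] = max(1*18, 2*12, 3*9, …, 7*2, 8*1) = 27
g[10] = max(1*27, 2*18, 3*12, …, 8*2, 9*1) = 36
g[11] = max(1*36, 2*27, 3*18, …, 9*2, 10*1) = 54
g[12] = max(1*54, 2*36, 3*27, …, 10*2, 11*1) = 81
g[13] = max(1*81, 2*54, 3*36, …, 11*2, 12*1) = 108
One optimal split: 3 + 3 + 3 + 2 + 2; product 3*3*3*2*2 = 108.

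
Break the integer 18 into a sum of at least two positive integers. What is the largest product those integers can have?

729

Let prod[k] be the best product for length k (with at least one cut). For each first piece i, the rest contributes max(k−i, prod[k−i]).
prod[2] = 1×max(1,0) = 1×1 = 1
prod[3] = 1×max(2,1) = 1×2 = 2
prod[4] = 2×max(2,1) = 2×2 = 4
prod[5] = 2×max(3,2) = 2×3 = 6
prod[6] = 3×max(3,2) = 3×3 = 9
prod[7] = 2×max(5,6) = 2×6 = 12
prod[8] = 2×max(6,9) = 2×9 = 18
prod[9] = 3×max(6,9) = 3×9 = 27
prod[10] = 2×max(8,18) = 2×18 = 36
prod[11] = 2×max(9,27) = 2×27 = 54
prod[12] = 3×max(9,27) = 3×27 = 81
prod[13] = 2×max(11,54) = 2×54 = 108
prod[14] = 2×max(12,81) = 2×81 = 162
prod[15] = 3×max(12,81) = 3×81 = 243
prod[16] = 2×max(14,162) = 2×162 = 324
prod[17] = 2×max(15,243) = 2×243 = 486
prod[18] = 3×max(15,243) = 3×243 = 729
One optimal split: 3 + 3 + 3 + 3 + 3 + 3; product 3×3×3×3×3×3 = 729.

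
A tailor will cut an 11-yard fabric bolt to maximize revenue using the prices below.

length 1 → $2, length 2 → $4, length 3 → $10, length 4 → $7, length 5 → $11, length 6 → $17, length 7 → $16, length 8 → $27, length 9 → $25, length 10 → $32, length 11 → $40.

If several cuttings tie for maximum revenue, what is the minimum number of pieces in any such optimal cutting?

Consider every possible first cut. r[k] is the best of p[i]+r[k−i] over all sellable i≤k.
r[1] = 2
r[2] = 4  (first piece 1, then r[1]=2)
r[3] = 10
r[4] = 12  (first piece 1, then r[3]=10)
r[5] = 14  (first piece 1, then r[4]=12)
r[6] = 20  (first piece 3, then r[3]=10)
r[7] = 22  (first piece 1, then r[6]=20)
r[8] = 27
r[9] = 30  (first piece 3, then r[6]=20)
r[10] = 32  (first piece 1, then r[9]=30)
r[11] = 40
Maximum revenue is $40.
Now minimize piece count subject to staying optimal: for each k, pieces[k] = 1 + min over i with p[i]+r[k−i]=r[k] of pieces[k−i].
pieces[8] = 1
pieces[9] = 3
pieces[10] = 1
pieces[11] = 1

1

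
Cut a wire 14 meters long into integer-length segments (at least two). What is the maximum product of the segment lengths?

Let P[k] be the best product for length k (with at least one cut). For each first piece i, the rest contributes max(k−i, P[k−i]).
Small cases: P[2]=1, P[3]=2, P[4]=4, P[5]=6, P[6]=9, P[7]=12, P[8]=18, P[9]=27.
P[10] = 2*max(8,18) = 2*18 = 36
P[11] = 2*max(9,27) = 2*27 = 54
P[12] = 3*max(9,27) = 3*27 = 81
P[13] = 2*max(11,54) = 2*54 = 108
P[14] = 2*max(12,81) = 2*81 = 162
One optimal split: 3 + 3 + 3 + 3 + 2; product 3*3*3*3*2 = 162.

162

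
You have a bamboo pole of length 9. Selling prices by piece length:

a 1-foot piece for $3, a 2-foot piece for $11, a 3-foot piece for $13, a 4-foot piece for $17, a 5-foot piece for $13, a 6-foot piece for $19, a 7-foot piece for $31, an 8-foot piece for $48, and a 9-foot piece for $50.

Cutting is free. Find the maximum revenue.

Build best[k] bottom-up: best[k] = max over allowed piece i of (p[i] + best[k−i]).
best[1] = 3
best[2] = 11
best[3] = 14  (first piece 1, then best[2]=11)
best[4] = 22  (first piece 2, then best[2]=11)
best[5] = 25  (first piece 1, then best[4]=22)
best[6] = 33  (first piece 2, then best[4]=22)
best[7] = 36  (first piece 1, then best[6]=33)
best[8] = 48
best[9] = 51  (first piece 1, then best[8]=48)
One optimal cutting: 8 + 1 → $48 + $3 = $51.

51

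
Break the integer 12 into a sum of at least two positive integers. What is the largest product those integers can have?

Define g[k] = max over 1≤i<k of i · max(k−i, g[k−i]); the inner max lets the remainder stay uncut if that's better.
g[2] = 1*max(1,0) = 1*1 = 1
g[3] = 1*max(2,1) = 1*2 = 2
g[4] = 2*max(2,1) = 2*2 = 4
g[5] = 2*max(3,2) = 2*3 = 6
g[6] = 3*max(3,2) = 3*3 = 9
g[7] = 2*max(5,6) = 2*6 = 12
g[8] = 2*max(6,9) = 2*9 = 18
g[9] = 3*max(6,9) = 3*9 = 27
g[10] = 2*max(8,18) = 2*18 = 36
g[11] = 2*max(9,27) = 2*27 = 54
g[12] = 3*max(9,27) = 3*27 = 81
One optimal split: 3 + 3 + 3 + 3; product 3*3*3*3 = 81.

81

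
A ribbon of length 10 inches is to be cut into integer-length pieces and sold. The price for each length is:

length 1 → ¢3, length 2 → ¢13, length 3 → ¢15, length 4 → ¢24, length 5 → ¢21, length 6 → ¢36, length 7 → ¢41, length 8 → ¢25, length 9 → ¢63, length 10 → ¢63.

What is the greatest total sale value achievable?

Consider every possible first cut. R[k] is the best of p[i]+R[k−i] over all sellable i≤k.
R[1] = 3
R[2] = max(3+3, 13+0) = 13
R[3] = max(3+13, 13+3, 15+0) = 16
R[4] = max(3+16, 13+13, 15+3, 24+0) = 26
R[5] = max(3+26, 13+16, 15+13, 24+3, 21+0) = 29
R[6] = max(3+29, 13+26, 15+16, 24+13, 21+3, 36+0) = 39
R[7] = max(3+39, 13+29, 15+26, …, 36+3, 41+0) = 42
R[8] = max(3+42, 13+39, 15+29, …, 41+3, 25+0) = 52
R[9] = max(3+52, 13+42, 15+39, …, 25+3, 63+0) = 63
R[10] = max(3+63, 13+52, 15+42, …, 63+3, 63+0) = 66
One optimal cutting: 9 + 1 → ¢63 + ¢3 = ¢66.

66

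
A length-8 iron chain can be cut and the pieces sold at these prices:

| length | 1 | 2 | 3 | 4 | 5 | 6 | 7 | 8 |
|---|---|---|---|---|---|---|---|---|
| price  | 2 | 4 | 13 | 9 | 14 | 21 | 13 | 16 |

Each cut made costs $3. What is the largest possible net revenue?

Let v[k] be the best obtainable value from length k. For each k, try every first piece i and keep the best of price[i] + v[k−i] minus the 3 cut fee when i<k.
v[1] = 2
v[2] = max(2+2-3, 4+0) = 4
v[3] = max(2+4-3, 4+2-3, 13+0) = 13
v[4] = max(2+13-3, 4+4-3, 13+2-3, 9+0) = 12
v[5] = max(2+12-3, 4+13-3, 13+4-3, 9+2-3, 14+0) = 14
v[6] = max(2+14-3, 4+12-3, 13+13-3, 9+4-3, 14+2-3, 21+0) = 23
v[7] = max(2+23-3, 4+14-3, 13+12-3, …, 21+2-3, 13+0) = 22
v[8] = max(2+22-3, 4+23-3, 13+14-3, …, 13+2-3, 16+0) = 24
One optimal plan: pieces 3 + 3 + 2 (2 cuts) → $30 − $6 = $24.

24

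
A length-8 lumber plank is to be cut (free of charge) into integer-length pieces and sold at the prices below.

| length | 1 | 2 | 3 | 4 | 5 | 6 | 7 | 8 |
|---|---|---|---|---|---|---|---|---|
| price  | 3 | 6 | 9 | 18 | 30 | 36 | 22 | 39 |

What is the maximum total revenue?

42

Consider every possible first cut. r[k] is the best of p[i]+r[k−i] over all sellable i≤k.
r[1] = 3
r[2] = max(3+3, 6+0) = 6
r[3] = max(3+6, 6+3, 9+0) = 9
r[4] = max(3+9, 6+6, 9+3, 18+0) = 18
r[5] = max(3+18, 6+9, 9+6, 18+3, 30+0) = 30
r[6] = max(3+30, 6+18, 9+9, 18+6, 30+3, 36+0) = 36
r[7] = max(3+36, 6+30, 9+18, …, 36+3, 22+0) = 39
r[8] = max(3+39, 6+36, 9+30, …, 22+3, 39+0) = 42
One optimal cutting: 6 + 1 + 1 → $36 + $3 + $3 = $42.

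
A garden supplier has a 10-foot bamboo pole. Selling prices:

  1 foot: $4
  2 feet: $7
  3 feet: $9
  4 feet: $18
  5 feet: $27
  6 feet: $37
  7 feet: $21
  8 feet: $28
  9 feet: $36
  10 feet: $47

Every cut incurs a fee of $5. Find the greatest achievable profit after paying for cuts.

Let r[k] be the best obtainable value from length k. For each k, try every first piece i and keep the best of price[i] + r[k−i] minus the 5 cut fee when i<k.
r[1] = 4
r[2] = 7
r[3] = 9
r[4] = 18
r[5] = 27
r[6] = 37
r[7] = 36  (first piece 1, then r[6]=37)
r[8] = 39  (first piece 2, then r[6]=37)
r[9] = 41  (first piece 3, then r[6]=37)
r[10] = 50  (first piece 4, then r[6]=37)
One optimal plan: pieces 6 + 4 (1 cut) → $55 − $5 = $50.

50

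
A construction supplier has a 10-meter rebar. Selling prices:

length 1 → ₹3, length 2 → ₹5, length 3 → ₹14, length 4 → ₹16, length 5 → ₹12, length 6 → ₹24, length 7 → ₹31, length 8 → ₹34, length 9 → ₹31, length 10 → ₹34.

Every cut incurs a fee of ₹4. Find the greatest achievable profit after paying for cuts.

Build v[k] bottom-up: v[k] = max over allowed piece i of (p[i] + v[k−i]) − 4 per cut.
v[1] = 3
v[2] = max(3+3-4, 5+0) = 5
v[3] = max(3+5-4, 5+3-4, 14+0) = 14
v[4] = max(3+14-4, 5+5-4, 14+3-4, 16+0) = 16
v[5] = max(3+16-4, 5+14-4, 14+5-4, 16+3-4, 12+0) = 15
v[6] = max(3+15-4, 5+16-4, 14+14-4, 16+5-4, 12+3-4, 24+0) = 24
v[7] = max(3+24-4, 5+15-4, 14+16-4, …, 24+3-4, 31+0) = 31
v[8] = max(3+31-4, 5+24-4, 14+15-4, …, 31+3-4, 34+0) = 34
v[9] = max(3+34-4, 5+31-4, 14+24-4, …, 34+3-4, 31+0) = 34
v[10] = max(3+34-4, 5+34-4, 14+31-4, …, 31+3-4, 34+0) = 41
One optimal plan: pieces 7 + 3 (1 cut) → ₹45 − ₹4 = ₹41.

41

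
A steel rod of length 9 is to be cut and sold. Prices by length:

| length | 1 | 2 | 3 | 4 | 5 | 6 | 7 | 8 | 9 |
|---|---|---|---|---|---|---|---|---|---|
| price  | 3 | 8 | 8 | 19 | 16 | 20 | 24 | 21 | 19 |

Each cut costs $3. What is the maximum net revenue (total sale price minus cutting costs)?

35

Let v[k] be the best obtainable value from length k. For each k, try every first piece i and keep the best of price[i] + v[k−i] minus the 3 cut fee when i<k.
v[1] = 3
v[2] = max(3+3-3, 8+0) = 8
v[3] = max(3+8-3, 8+3-3, 8+0) = 8
v[4] = max(3+8-3, 8+8-3, 8+3-3, 19+0) = 19
v[5] = max(3+19-3, 8+8-3, 8+8-3, 19+3-3, 16+0) = 19
v[6] = max(3+19-3, 8+19-3, 8+8-3, 19+8-3, 16+3-3, 20+0) = 24
v[7] = max(3+24-3, 8+19-3, 8+19-3, …, 20+3-3, 24+0) = 24
v[8] = max(3+24-3, 8+24-3, 8+19-3, …, 24+3-3, 21+0) = 35
v[9] = max(3+35-3, 8+24-3, 8+24-3, …, 21+3-3, 19+0) = 35
One optimal plan: pieces 4 + 4 + 1 (2 cuts) → $41 − $6 = $35.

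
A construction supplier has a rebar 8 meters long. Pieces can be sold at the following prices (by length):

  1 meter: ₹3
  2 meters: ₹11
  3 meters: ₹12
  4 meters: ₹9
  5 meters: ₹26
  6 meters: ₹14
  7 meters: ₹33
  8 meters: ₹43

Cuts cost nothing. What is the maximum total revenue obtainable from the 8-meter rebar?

Consider every possible first cut. R[k] is the best of p[i]+R[k−i] over all sellable i≤k.
R[1] = 3
R[2] = 11
R[3] = 14  (first piece 1, then R[2]=11)
R[4] = 22  (first piece 2, then R[2]=11)
R[5] = 26
R[6] = 33  (first piece 2, then R[4]=22)
R[7] = 37  (first piece 2, then R[5]=26)
R[8] = 44  (first piece 2, then R[6]=33)
One optimal cutting: 2 + 2 + 2 + 2 → ₹11 + ₹11 + ₹11 + ₹11 = ₹44.

44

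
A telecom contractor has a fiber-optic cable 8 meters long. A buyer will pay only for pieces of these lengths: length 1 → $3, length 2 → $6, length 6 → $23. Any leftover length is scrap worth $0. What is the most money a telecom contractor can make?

Build r[k] bottom-up: r[k] = max over allowed piece i of (p[i] + r[k−i]).
r[1] = 3
r[2] = 6  (first piece 1, then r[1]=3)
r[3] = 9  (first piece 1, then r[2]=6)
r[4] = 12  (first piece 1, then r[3]=9)
r[5] = 15  (first piece 1, then r[4]=12)
r[6] = 23
r[7] = 26  (first piece 1, then r[6]=23)
r[8] = 29  (first piece 1, then r[7]=26)
One optimal cutting: 6 + 1 + 1 → $29.

29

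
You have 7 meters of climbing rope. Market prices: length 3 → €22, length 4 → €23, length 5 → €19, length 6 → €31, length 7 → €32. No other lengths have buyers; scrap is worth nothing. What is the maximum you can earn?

45

Let r[k] be the best obtainable value from length k. For each k, try every first piece i and keep the best of price[i] + r[k−i].
r[1] = 0
r[2] = 0
r[3] = 22
r[4] = max(22+0, 23+0) = 23
r[5] = max(22+0, 23+0, 19+0) = 23
r[6] = max(22+22, 23+0, 19+0, 31+0) = 44
r[7] = max(22+23, 23+22, 19+0, 31+0, 32+0) = 45
One optimal cutting: 4 + 3 → €45.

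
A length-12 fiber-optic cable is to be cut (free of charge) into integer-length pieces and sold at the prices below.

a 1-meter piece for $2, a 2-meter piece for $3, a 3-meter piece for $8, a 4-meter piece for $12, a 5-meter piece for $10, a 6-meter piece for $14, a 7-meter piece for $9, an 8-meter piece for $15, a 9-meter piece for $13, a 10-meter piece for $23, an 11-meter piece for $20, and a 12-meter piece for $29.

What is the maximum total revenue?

36

Build r[k] bottom-up: r[k] = max over allowed piece i of (p[i] + r[k−i]).
r[1] = 2
r[2] = max(2+2, 3+0) = 4
r[3] = max(2+4, 3+2, 8+0) = 8
r[4] = max(2+8, 3+4, 8+2, 12+0) = 12
r[5] = max(2+12, 3+8, 8+4, 12+2, 10+0) = 14
r[6] = max(2+14, 3+12, 8+8, 12+4, 10+2, 14+0) = 16
r[7] = max(2+16, 3+14, 8+12, …, 14+2, 9+0) = 20
r[8] = max(2+20, 3+16, 8+14, …, 9+2, 15+0) = 24
r[9] = max(2+24, 3+20, 8+16, …, 15+2, 13+0) = 26
r[10] = max(2+26, 3+24, 8+20, …, 13+2, 23+0) = 28
r[11] = max(2+28, 3+26, 8+24, …, 23+2, 20+0) = 32
r[12] = max(2+32, 3+28, 8+26, …, 20+2, 29+0) = 36
One optimal cutting: 4 + 4 + 4 → $12 + $12 + $12 = $36.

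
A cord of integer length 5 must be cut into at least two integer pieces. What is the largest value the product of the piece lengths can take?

6

Let m[k] be the best product for length k (with at least one cut). For each first piece i, the rest contributes max(k−i, m[k−i]).
m[2] = 1*max(1,0) = 1*1 = 1
m[3] = 1*max(2,1) = 1*2 = 2
m[4] = 2*max(2,1) = 2*2 = 4
m[5] = 2*max(3,2) = 2*3 = 6
One optimal split: 3 + 2; product 3*2 = 6.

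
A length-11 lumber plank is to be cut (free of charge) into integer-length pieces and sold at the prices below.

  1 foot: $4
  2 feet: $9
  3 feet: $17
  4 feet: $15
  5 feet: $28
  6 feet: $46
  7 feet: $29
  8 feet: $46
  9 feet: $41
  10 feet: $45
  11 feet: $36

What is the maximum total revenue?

74

Consider every possible first cut. v[k] is the best of p[i]+v[k−i] over all sellable i≤k.
v[1] = 4
v[2] = 9
v[3] = 17
v[4] = 21  (first piece 1, then v[3]=17)
v[5] = 28
v[6] = 46
v[7] = 50  (first piece 1, then v[6]=46)
v[8] = 55  (first piece 2, then v[6]=46)
v[9] = 63  (first piece 3, then v[6]=46)
v[10] = 67  (first piece 1, then v[9]=63)
v[11] = 74  (first piece 5, then v[6]=46)
One optimal cutting: 6 + 5 → $46 + $28 = $74.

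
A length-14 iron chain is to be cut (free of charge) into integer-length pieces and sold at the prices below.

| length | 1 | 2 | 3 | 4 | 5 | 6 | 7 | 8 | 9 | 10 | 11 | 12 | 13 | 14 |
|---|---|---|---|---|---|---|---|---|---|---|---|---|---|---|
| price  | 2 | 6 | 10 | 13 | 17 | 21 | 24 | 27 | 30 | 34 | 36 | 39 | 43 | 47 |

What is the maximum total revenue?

48

Build r[k] bottom-up: r[k] = max over allowed piece i of (p[i] + r[k−i]).
r[1] = 2
r[2] = max(2+2, 6+0) = 6
r[3] = max(2+6, 6+2, 10+0) = 10
r[4] = max(2+10, 6+6, 10+2, 13+0) = 13
r[5] = max(2+13, 6+10, 10+6, 13+2, 17+0) = 17
r[6] = max(2+17, 6+13, 10+10, 13+6, 17+2, 21+0) = 21
r[7] = max(2+21, 6+17, 10+13, …, 21+2, 24+0) = 24
r[8] = max(2+24, 6+21, 10+17, …, 24+2, 27+0) = 27
r[9] = max(2+27, 6+24, 10+21, …, 27+2, 30+0) = 31
r[10] = max(2+31, 6+27, 10+24, …, 30+2, 34+0) = 34
r[11] = max(2+34, 6+31, 10+27, …, 34+2, 36+0) = 38
r[12] = max(2+38, 6+34, 10+31, …, 36+2, 39+0) = 42
r[13] = max(2+42, 6+38, 10+34, …, 39+2, 43+0) = 45
r[14] = max(2+45, 6+42, 10+38, …, 43+2, 47+0) = 48
One optimal cutting: 6 + 6 + 2 → $21 + $21 + $6 = $48.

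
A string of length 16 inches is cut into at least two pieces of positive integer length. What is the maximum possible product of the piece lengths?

324

Define prod[k] = max over 1≤i<k of i · max(k−i, prod[k−i]); the inner max lets the remainder stay uncut if that's better.
prod[2] = 1·max(1,0) = 1·1 = 1
prod[3] = 1·max(2,1) = 1·2 = 2
prod[4] = 2·max(2,1) = 2·2 = 4
prod[5] = 2·max(3,2) = 2·3 = 6
prod[6] = 3·max(3,2) = 3·3 = 9
prod[7] = 2·max(5,6) = 2·6 = 12
prod[8] = 2·max(6,9) = 2·9 = 18
prod[9] = 3·max(6,9) = 3·9 = 27
prod[10] = 2·max(8,18) = 2·18 = 36
prod[11] = 2·max(9,27) = 2·27 = 54
prod[12] = 3·max(9,27) = 3·27 = 81
prod[13] = 2·max(11,54) = 2·54 = 108
prod[14] = 2·max(12,81) = 2·81 = 162
prod[15] = 3·max(12,81) = 3·81 = 243
prod[16] = 2·max(14,162) = 2·162 = 324
One optimal split: 3 + 3 + 3 + 3 + 2 + 2; product 3·3·3·3·2·2 = 324.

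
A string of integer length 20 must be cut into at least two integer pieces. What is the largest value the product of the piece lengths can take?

Let g[k] be the best product for length k (with at least one cut). For each first piece i, the rest contributes max(k−i, g[k−i]).
Small cases: g[2]=1, g[3]=2, g[4]=4, g[5]=6, g[6]=9, g[7]=12, g[8]=18, g[9]=27, g[10]=36, g[11]=54, g[12]=81.
g[13] = max(1×81, 2×54, 3×36, …, 11×2, 12×1) = 108
g[14] = max(1×108, 2×81, 3×54, …, 12×2, 13×1) = 162
g[15] = max(1×162, 2×108, 3×81, …, 13×2, 14×1) = 243
g[16] = max(1×243, 2×162, 3×108, …, 14×2, 15×1) = 324
g[17] = max(1×324, 2×243, 3×162, …, 15×2, 16×1) = 486
g[18] = max(1×486, 2×324, 3×243, …, 16×2, 17×1) = 729
g[19] = max(1×729, 2×486, 3×324, …, 17×2, 18×1) = 972
g[20] = max(1×972, 2×729, 3×486, …, 18×2, 19×1) = 1458
One optimal split: 3 + 3 + 3 + 3 + 3 + 3 + 2; product 3×3×3×3×3×3×2 = 1458.

1458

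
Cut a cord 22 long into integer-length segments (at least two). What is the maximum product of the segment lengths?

Let g[k] be the best product for length k (with at least one cut). For each first piece i, the rest contributes max(k−i, g[k−i]).
g[2] = 1·max(1,0) = 1·1 = 1
g[3] = 1·max(2,1) = 1·2 = 2
g[4] = 2·max(2,1) = 2·2 = 4
g[5] = 2·max(3,2) = 2·3 = 6
g[6] = 3·max(3,2) = 3·3 = 9
g[7] = 2·max(5,6) = 2·6 = 12
g[8] = 2·max(6,9) = 2·9 = 18
g[9] = 3·max(6,9) = 3·9 = 27
g[10] = 2·max(8,18) = 2·18 = 36
g[11] = 2·max(9,27) = 2·27 = 54
g[12] = 3·max(9,27) = 3·27 = 81
g[13] = 2·max(11,54) = 2·54 = 108
g[14] = 2·max(12,81) = 2·81 = 162
g[15] = 3·max(12,81) = 3·81 = 243
g[16] = 2·max(14,162) = 2·162 = 324
g[17] = 2·max(15,243) = 2·243 = 486
g[18] = 3·max(15,243) = 3·243 = 729
g[19] = 2·max(17,486) = 2·486 = 972
g[20] = 2·max(18,729) = 2·729 = 1458
g[21] = 3·max(18,729) = 3·729 = 2187
g[22] = 2·max(20,1458) = 2·1458 = 2916
One optimal split: 3 + 3 + 3 + 3 + 3 + 3 + 2 + 2; product 3·3·3·3·3·3·2·2 = 2916.

2916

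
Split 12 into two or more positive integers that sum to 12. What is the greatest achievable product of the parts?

Define P[k] = max over 1≤i<k of i · max(k−i, P[k−i]); the inner max lets the remainder stay uncut if that's better.
P[2] = 1*max(1,0) = 1*1 = 1
P[3] = 1*max(2,1) = 1*2 = 2
P[4] = 2*max(2,1) = 2*2 = 4
P[5] = 2*max(3,2) = 2*3 = 6
P[6] = 3*max(3,2) = 3*3 = 9
P[7] = 2*max(5,6) = 2*6 = 12
P[8] = 2*max(6,9) = 2*9 = 18
P[9] = 3*max(6,9) = 3*9 = 27
P[10] = 2*max(8,18) = 2*18 = 36
P[11] = 2*max(9,27) = 2*27 = 54
P[12] = 3*max(9,27) = 3*27 = 81
One optimal split: 3 + 3 + 3 + 3; product 3*3*3*3 = 81.

81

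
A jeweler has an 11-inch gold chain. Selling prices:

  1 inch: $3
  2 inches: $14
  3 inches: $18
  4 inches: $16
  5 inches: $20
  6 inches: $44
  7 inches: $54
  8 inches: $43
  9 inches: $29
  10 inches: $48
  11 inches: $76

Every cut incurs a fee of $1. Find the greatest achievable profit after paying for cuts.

80

Build net[k] bottom-up: net[k] = max over allowed piece i of (p[i] + net[k−i]) − 1 per cut.
net[1] = 3
net[2] = 14
net[3] = 18
net[4] = 27  (first piece 2, then net[2]=14)
net[5] = 31  (first piece 2, then net[3]=18)
net[6] = 44
net[7] = 54
net[8] = 57  (first piece 2, then net[6]=44)
net[9] = 67  (first piece 2, then net[7]=54)
net[10] = 71  (first piece 3, then net[7]=54)
net[11] = 80  (first piece 2, then net[9]=67)
One optimal plan: pieces 7 + 2 + 2 (2 cuts) → $82 − $2 = $80.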